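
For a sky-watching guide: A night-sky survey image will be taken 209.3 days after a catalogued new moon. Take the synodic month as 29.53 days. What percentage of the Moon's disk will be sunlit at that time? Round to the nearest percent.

209.3 d spans 7 complete synodic months (7 × 29.53 = 206.71 d) plus 2.59 d.
The Moon has covered 2.59/29.53 of its cycle, so θ ≈ 360° × 2.59/29.53 = 31.6°.
Illuminated fraction = (1 − cos 31.6°)/2 = (1 − 0.852)/2 ≈ 0.074, so 7%.

7%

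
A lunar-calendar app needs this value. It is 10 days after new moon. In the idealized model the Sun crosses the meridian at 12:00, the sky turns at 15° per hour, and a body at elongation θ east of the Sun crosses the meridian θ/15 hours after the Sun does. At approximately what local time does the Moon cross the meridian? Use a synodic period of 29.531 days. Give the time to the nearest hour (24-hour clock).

20:00

Phase angle: θ = 360°·(10 d)/(29.531 d) = 121.9°.
At 15° of sky rotation per hour, 121.9° corresponds to a 8.13 h lag.
12:00 + 8.13 h ≈ 20:08 → 20:00 to the nearest hour.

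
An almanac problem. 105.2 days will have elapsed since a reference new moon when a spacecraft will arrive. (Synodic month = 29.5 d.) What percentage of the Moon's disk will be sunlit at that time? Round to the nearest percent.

96%

105.2 d spans 3 complete synodic months (3 × 29.5 = 88.50 d) plus 16.70 d.
Phase angle: θ = 360°·(16.70 d)/(29.5 d) = 203.8°.
Illuminated fraction = (1 − cos 203.8°)/2 = (1 − (-0.915))/2 ≈ 0.957, so 96%.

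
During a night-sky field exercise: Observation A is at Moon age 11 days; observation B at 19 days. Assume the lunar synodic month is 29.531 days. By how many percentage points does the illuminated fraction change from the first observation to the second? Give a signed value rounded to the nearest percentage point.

First observation: θ = 360°·11/29.531 = 134.1°, so f = 0.848.
Second observation: θ = 231.6°, f = 0.810.
Δf = 0.810 − 0.848 = -0.038, i.e. -4 pp.

-4 percentage points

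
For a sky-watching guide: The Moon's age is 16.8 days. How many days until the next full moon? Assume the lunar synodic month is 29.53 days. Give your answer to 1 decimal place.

27.5 days

Full moon is 0.5 of the way through the cycle: age 0.5 × 29.53 = 14.765 d.
Already past this cycle's full moon; the next is at 14.765 + 29.53 = 44.295 d, so 44.295 − 16.8 = 27.495 days.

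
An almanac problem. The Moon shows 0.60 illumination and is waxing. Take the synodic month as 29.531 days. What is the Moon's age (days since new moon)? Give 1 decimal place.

From f = (1 − cos θ)/2: cos θ = 1 − 2×0.60 = -0.200; arccos → 101.5°.
Waxing ⇒ before full, so θ = 101.5°.
At 360°/29.531 d per day, 101.5° corresponds to 8.33 days.

8.3 days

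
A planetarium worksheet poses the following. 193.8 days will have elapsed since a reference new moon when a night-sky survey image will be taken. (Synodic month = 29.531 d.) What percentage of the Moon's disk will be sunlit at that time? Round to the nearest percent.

193.8/29.531 = 6.563 lunations, so 6 complete cycles and 16.61 d into the next.
The Moon has covered 16.61/29.531 of its cycle, so θ ≈ 360° × 16.61/29.531 = 202.5°.
Illuminated fraction = (1 − cos 202.5°)/2 = (1 − (-0.924))/2 ≈ 0.962, so 96%.

96%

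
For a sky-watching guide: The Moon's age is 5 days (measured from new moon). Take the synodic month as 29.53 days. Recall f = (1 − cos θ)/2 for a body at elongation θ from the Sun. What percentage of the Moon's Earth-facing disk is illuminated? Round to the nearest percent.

The Moon has covered 5/29.53 of its cycle, so θ ≈ 360° × 5/29.53 = 61.0°.
With cos θ = 0.485, the lit fraction is (1 − 0.485)/2 ≈ 0.257, so 26%.

26%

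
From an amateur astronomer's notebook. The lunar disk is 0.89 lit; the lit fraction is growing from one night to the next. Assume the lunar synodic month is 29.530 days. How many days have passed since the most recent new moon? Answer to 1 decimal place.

11.6 days

Invert f = (1 − cos θ)/2 to get cos θ = 1 − 2(0.89) = -0.780, hence θ₀ = arccos -0.780 = 141.3°.
The Moon is waxing (0°–180°), so θ = 141.3° directly.
At 360°/29.530 d per day, 141.3° corresponds to 11.59 days.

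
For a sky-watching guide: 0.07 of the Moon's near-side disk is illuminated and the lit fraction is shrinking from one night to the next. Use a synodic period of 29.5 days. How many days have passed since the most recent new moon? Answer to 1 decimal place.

Invert f = (1 − cos θ)/2 to get cos θ = 1 − 2(0.07) = 0.860, hence θ₀ = arccos 0.860 = 30.7°.
A waning Moon lies in 180°–360°, so θ = 360° − 30.7° = 329.3°.
That fraction of the synodic month is 329.3/360 × 29.5 d ≈ 26.99 d.

27.0 days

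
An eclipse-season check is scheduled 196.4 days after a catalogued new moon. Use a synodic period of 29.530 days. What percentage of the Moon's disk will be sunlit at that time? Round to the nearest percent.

79%

Reduce mod P: 196.4 − 6×29.530 = 19.22 d into the current lunation.
Elongation θ = 360° × 19.22/29.530 ≈ 234.3°.
With cos θ = (-0.583), the lit fraction is (1 − (-0.583))/2 ≈ 0.792, so 79%.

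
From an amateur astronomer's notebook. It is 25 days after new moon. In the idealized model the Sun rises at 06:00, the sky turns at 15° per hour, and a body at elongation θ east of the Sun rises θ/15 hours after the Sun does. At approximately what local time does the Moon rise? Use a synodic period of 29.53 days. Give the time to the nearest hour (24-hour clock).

Elongation θ = 360° × 25/29.53 ≈ 304.8°.
At 15° of sky rotation per hour, 304.8° corresponds to a 20.32 h lag.
06:00 + 20.32 h ≈ 02:19 → 02:00 to the nearest hour.

02:00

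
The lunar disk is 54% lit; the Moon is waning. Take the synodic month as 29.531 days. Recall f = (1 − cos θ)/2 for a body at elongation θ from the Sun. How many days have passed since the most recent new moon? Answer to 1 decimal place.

cos θ = 1 − 2f = -0.080, giving a principal value of 94.6°.
A waning Moon lies in 180°–360°, so θ = 360° − 94.6° = 265.4°.
Age = 29.531 × 265.4°/360° ≈ 21.77 days.

21.8 days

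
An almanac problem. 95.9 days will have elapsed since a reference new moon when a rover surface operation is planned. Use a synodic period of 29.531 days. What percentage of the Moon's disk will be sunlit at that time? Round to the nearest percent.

95.9 d spans 3 complete synodic months (3 × 29.531 = 88.59 d) plus 7.31 d.
The Moon has covered 7.31/29.531 of its cycle, so θ ≈ 360° × 7.31/29.531 = 89.1°.
cos 89.1° = 0.016, so f = (1 − 0.016)/2 = 0.492, so 49%.

49%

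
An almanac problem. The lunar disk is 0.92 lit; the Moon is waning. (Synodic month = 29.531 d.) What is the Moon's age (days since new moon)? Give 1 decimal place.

17.5 days

Invert f = (1 − cos θ)/2 to get cos θ = 1 − 2(0.92) = -0.840, hence θ₀ = arccos -0.840 = 147.1°.
Since the Moon is past full (waning), take the reflex angle: θ = 360° − 147.1° = 212.9°.
Age = 29.531 × 212.9°/360° ≈ 17.46 days.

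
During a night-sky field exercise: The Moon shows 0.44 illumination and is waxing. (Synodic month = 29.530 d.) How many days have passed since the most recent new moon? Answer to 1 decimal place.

6.8 days

From f = (1 − cos θ)/2: cos θ = 1 − 2×0.44 = 0.120; arccos → 83.1°.
The Moon is waxing (0°–180°), so θ = 83.1° directly.
That fraction of the synodic month is 83.1/360 × 29.530 d ≈ 6.82 d.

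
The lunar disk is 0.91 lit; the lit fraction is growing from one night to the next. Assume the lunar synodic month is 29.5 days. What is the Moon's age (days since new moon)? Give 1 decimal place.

11.9 days

Invert f = (1 − cos θ)/2 to get cos θ = 1 − 2(0.91) = -0.820, hence θ₀ = arccos -0.820 = 145.1°.
Before full moon the principal value applies: θ = 145.1°.
Age = 29.5 × 145.1°/360° ≈ 11.89 days.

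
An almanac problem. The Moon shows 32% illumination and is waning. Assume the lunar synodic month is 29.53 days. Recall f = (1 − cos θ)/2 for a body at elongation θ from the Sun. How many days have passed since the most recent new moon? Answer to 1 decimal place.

23.9 days

Invert f = (1 − cos θ)/2 to get cos θ = 1 − 2(0.32) = 0.360, hence θ₀ = arccos 0.360 = 68.9°.
A waning Moon lies in 180°–360°, so θ = 360° − 68.9° = 291.1°.
Age = 29.53 × 291.1°/360° ≈ 23.88 days.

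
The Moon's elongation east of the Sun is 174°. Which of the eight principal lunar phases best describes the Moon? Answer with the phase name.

174° lies in the full moon sector of the 8-phase cycle.

full moon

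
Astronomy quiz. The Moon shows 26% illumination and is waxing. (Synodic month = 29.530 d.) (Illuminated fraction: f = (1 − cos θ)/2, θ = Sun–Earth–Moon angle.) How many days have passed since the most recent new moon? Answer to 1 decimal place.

5.0 days

Invert f = (1 − cos θ)/2 to get cos θ = 1 − 2(0.26) = 0.480, hence θ₀ = arccos 0.480 = 61.3°.
Waxing ⇒ before full, so θ = 61.3°.
At 360°/29.530 d per day, 61.3° corresponds to 5.03 days.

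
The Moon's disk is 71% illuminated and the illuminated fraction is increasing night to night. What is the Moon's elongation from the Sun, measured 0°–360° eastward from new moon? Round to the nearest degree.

Invert f = (1 − cos θ)/2 to get cos θ = 1 − 2(0.71) = -0.420, hence θ₀ = arccos -0.420 = 114.8°.
Waxing ⇒ before full, so θ = 114.8°.

115°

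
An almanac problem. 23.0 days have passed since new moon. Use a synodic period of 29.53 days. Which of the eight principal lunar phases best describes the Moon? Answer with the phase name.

θ ≈ 360° × 23.0/29.53 = 280°, which falls in the last quarter sector.

last quarter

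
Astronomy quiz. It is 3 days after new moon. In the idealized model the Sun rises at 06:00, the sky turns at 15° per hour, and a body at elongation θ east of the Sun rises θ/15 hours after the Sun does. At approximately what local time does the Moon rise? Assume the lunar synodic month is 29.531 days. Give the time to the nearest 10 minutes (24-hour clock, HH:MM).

The Moon has covered 3/29.531 of its cycle, so θ ≈ 360° × 3/29.531 = 36.6°.
The Moon trails the Sun by θ/15 = 36.6/15 ≈ 2.44 hours.
06:00 + 2.438 h ≈ 08:26 → 08:30 to the nearest ten minutes.

08:30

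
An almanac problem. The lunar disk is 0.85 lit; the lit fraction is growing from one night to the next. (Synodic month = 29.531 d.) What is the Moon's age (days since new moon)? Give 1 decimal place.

11.0 days

From f = (1 − cos θ)/2: cos θ = 1 − 2×0.85 = -0.700; arccos → 134.4°.
Waxing ⇒ before full, so θ = 134.4°.
Age = 29.531 × 134.4°/360° ≈ 11.03 days.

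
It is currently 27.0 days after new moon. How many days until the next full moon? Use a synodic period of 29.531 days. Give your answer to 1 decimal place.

17.3 days

Full moon occurs at elongation 180°, i.e. at age 29.531 × 180/360 = 14.765 d.
Already past this cycle's full moon; the next is at 14.765 + 29.531 = 44.296 d, so 44.296 − 27.0 = 17.296 days.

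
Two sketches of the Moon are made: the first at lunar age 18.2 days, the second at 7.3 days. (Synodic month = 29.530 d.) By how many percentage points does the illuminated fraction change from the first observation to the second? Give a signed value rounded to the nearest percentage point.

-38 percentage points

θ₁ = 360° × 18.2/29.530 = 221.9°, f₁ = (1 − cos θ₁)/2 = 0.872.
θ₂ = 360° × 7.3/29.530 = 89.0°, f₂ = (1 − cos θ₂)/2 = 0.491.
Change = f₂ − f₁ = -0.381 → -38 percentage points.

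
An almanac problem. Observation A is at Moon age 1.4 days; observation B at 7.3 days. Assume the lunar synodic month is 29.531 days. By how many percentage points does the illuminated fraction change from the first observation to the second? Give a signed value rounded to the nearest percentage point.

+47 pp

First observation: θ = 360°·1.4/29.531 = 17.1°, so f = 0.022.
Second observation: θ = 89.0°, f = 0.491.
Δf = 0.491 − 0.022 = +0.469, i.e. +47 pp.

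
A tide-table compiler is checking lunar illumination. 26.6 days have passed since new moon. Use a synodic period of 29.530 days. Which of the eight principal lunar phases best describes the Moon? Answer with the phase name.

waning crescent

θ ≈ 360° × 26.6/29.530 = 324°, which falls in the waning crescent sector.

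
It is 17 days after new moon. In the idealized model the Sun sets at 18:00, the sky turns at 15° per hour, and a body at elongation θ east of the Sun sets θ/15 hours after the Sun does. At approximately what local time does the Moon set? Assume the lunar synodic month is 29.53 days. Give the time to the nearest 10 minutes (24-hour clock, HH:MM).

Phase angle: θ = 360°·(17 d)/(29.53 d) = 207.2°.
At 15° of sky rotation per hour, 207.2° corresponds to a 13.82 h lag.
18:00 + 13.816 h ≈ 07:49 → 07:50 to the nearest ten minutes.

07:50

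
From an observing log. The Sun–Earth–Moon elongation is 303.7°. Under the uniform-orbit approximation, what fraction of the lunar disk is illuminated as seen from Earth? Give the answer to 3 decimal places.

Half-versine of 303.7°: (1 − 0.555)/2 = 0.223.

0.223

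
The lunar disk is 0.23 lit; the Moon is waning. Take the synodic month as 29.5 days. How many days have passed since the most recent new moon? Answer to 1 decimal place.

Invert f = (1 − cos θ)/2 to get cos θ = 1 − 2(0.23) = 0.540, hence θ₀ = arccos 0.540 = 57.3°.
A waning Moon lies in 180°–360°, so θ = 360° − 57.3° = 302.7°.
At 360°/29.5 d per day, 302.7° corresponds to 24.80 days.

24.8 days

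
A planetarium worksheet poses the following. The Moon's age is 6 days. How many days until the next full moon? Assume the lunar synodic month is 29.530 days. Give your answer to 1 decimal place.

8.8 days

Full moon occurs at elongation 180°, i.e. at age 29.530 × 180/360 = 14.765 d.
So 8.765 days remain (14.765 − 6).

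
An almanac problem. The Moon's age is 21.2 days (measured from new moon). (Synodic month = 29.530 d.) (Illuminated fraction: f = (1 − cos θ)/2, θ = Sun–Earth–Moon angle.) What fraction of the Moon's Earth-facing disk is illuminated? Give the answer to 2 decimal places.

The Moon has covered 21.2/29.530 of its cycle, so θ ≈ 360° × 21.2/29.530 = 258.4°.
cos 258.4° = (-0.200), so f = (1 − (-0.200))/2 = 0.600.

0.60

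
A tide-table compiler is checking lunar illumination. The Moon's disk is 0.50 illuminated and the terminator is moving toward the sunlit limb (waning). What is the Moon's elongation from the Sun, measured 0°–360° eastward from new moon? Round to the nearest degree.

Invert f = (1 − cos θ)/2 to get cos θ = 1 − 2(0.50) = 0.000, hence θ₀ = arccos 0.000 = 90.0°.
Waning ⇒ past full, so θ = 360° − 90.0° = 270.0°.

270°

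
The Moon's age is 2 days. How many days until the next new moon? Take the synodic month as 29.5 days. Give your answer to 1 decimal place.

The next new moon completes the synodic month: 29.5 − 2 = 27.500 days.

27.5 days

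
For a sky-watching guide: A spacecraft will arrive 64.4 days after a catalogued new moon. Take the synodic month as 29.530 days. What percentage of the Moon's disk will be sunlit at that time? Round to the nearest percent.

29%

Reduce mod P: 64.4 − 2×29.530 = 5.34 d into the current lunation.
Elongation θ = 360° × 5.34/29.530 ≈ 65.1°.
cos 65.1° = 0.421, so f = (1 − 0.421)/2 = 0.289, so 29%.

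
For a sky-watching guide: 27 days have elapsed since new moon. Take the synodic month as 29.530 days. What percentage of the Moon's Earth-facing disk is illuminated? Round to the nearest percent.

7%

Phase angle: θ = 360°·(27 d)/(29.530 d) = 329.2°.
With cos θ = 0.859, the lit fraction is (1 − 0.859)/2 ≈ 0.071, so 7%.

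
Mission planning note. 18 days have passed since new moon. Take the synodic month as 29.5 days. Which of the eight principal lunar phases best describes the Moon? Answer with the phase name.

waning gibbous

At 18/29.5 of the cycle, θ ≈ 220° — the waning gibbous range.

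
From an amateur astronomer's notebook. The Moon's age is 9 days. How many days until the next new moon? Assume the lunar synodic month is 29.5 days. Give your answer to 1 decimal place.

The next new moon completes the synodic month: 29.5 − 9 = 20.500 days.

20.5 days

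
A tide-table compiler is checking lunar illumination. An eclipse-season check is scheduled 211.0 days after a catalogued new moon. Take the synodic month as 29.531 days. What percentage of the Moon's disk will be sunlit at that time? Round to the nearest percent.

211.0/29.531 = 7.145 lunations, so 7 complete cycles and 4.28 d into the next.
Elongation θ = 360° × 4.28/29.531 ≈ 52.2°.
With cos θ = 0.613, the lit fraction is (1 − 0.613)/2 ≈ 0.194, so 19%.

19%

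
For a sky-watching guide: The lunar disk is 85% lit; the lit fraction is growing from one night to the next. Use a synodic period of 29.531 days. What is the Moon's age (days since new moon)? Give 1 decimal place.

11.0 days

Invert f = (1 − cos θ)/2 to get cos θ = 1 − 2(0.85) = -0.700, hence θ₀ = arccos -0.700 = 134.4°.
Before full moon the principal value applies: θ = 134.4°.
Age = 29.531 × 134.4°/360° ≈ 11.03 days.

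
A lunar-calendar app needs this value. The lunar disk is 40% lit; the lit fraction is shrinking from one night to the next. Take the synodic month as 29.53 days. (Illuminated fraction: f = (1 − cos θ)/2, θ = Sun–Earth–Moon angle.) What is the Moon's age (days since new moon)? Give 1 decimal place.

From f = (1 − cos θ)/2: cos θ = 1 − 2×0.40 = 0.200; arccos → 78.5°.
Waning ⇒ past full, so θ = 360° − 78.5° = 281.5°.
That fraction of the synodic month is 281.5/360 × 29.53 d ≈ 23.09 d.

23.1 days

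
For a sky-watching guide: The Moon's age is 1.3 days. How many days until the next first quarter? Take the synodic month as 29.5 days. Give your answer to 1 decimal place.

6.1 days

First quarter occurs at elongation 90°, i.e. at age 29.5 × 90/360 = 7.375 d.
So 6.075 days remain (7.375 − 1.3).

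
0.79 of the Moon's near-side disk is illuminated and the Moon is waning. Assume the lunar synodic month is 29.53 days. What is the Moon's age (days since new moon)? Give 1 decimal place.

19.2 days

From f = (1 − cos θ)/2: cos θ = 1 − 2×0.79 = -0.580; arccos → 125.5°.
Since the Moon is past full (waning), take the reflex angle: θ = 360° − 125.5° = 234.5°.
Age = 29.53 × 234.5°/360° ≈ 19.24 days.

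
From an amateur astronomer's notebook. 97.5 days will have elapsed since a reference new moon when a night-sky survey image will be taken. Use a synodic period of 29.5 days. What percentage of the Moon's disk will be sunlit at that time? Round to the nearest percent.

67%

Reduce mod P: 97.5 − 3×29.5 = 9.00 d into the current lunation.
Elongation θ = 360° × 9.00/29.5 ≈ 109.8°.
cos 109.8° = (-0.339), so f = (1 − (-0.339))/2 = 0.670, so 67%.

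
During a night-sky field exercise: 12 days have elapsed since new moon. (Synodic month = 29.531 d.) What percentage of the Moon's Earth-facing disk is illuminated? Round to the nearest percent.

92%

Phase angle: θ = 360°·(12 d)/(29.531 d) = 146.3°.
Illuminated fraction = (1 − cos 146.3°)/2 = (1 − (-0.832))/2 ≈ 0.916, so 92%.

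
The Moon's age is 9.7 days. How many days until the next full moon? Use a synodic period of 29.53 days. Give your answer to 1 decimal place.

Full moon occurs at elongation 180°, i.e. at age 29.53 × 180/360 = 14.765 d.
That is 14.765 − 9.7 = 5.065 days ahead.

5.1 days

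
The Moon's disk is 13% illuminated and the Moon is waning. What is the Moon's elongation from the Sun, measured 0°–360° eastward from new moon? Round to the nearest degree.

318°

Invert f = (1 − cos θ)/2 to get cos θ = 1 − 2(0.13) = 0.740, hence θ₀ = arccos 0.740 = 42.3°.
Waning ⇒ past full, so θ = 360° − 42.3° = 317.7°.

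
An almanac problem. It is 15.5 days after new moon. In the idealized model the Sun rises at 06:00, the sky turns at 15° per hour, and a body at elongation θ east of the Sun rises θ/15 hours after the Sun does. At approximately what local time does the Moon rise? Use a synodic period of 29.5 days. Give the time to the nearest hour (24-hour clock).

Phase angle: θ = 360°·(15.5 d)/(29.5 d) = 189.2°.
Delay after the Sun = 189.2° / (15°/h) ≈ 12.61 h.
06:00 + 12.61 h ≈ 18:37 → 19:00 to the nearest hour.

19:00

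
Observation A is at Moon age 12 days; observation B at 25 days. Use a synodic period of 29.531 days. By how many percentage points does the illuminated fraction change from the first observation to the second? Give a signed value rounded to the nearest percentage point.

-70 percentage points

θ₁ = 360° × 12/29.531 = 146.3°, f₁ = (1 − cos θ₁)/2 = 0.916.
θ₂ = 360° × 25/29.531 = 304.8°, f₂ = (1 − cos θ₂)/2 = 0.215.
Change = f₂ − f₁ = -0.701 → -70 percentage points.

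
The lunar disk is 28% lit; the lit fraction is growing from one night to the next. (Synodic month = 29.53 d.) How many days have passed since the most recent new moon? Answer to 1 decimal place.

cos θ = 1 − 2f = 0.440, giving a principal value of 63.9°.
Waxing ⇒ before full, so θ = 63.9°.
At 360°/29.53 d per day, 63.9° corresponds to 5.24 days.

5.2 days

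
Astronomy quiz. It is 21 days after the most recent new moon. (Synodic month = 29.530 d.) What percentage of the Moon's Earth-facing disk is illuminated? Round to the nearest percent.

62%

The Moon has covered 21/29.530 of its cycle, so θ ≈ 360° × 21/29.530 = 256.0°.
With cos θ = (-0.242), the lit fraction is (1 − (-0.242))/2 ≈ 0.621, so 62%.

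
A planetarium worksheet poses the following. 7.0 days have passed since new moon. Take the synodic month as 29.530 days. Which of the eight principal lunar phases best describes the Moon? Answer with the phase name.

first quarter

θ ≈ 360° × 7.0/29.530 = 85°, which falls in the first quarter sector.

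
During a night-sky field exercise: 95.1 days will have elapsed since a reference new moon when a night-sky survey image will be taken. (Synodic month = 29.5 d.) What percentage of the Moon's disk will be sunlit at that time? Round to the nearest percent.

95.1/29.5 = 3.224 lunations, so 3 complete cycles and 6.60 d into the next.
Phase angle: θ = 360°·(6.60 d)/(29.5 d) = 80.5°.
cos 80.5° = 0.164, so f = (1 − 0.164)/2 = 0.418, so 42%.

42%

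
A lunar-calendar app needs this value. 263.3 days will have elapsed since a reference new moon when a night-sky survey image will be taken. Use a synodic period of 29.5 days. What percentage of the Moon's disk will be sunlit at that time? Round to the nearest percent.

263.3 d spans 8 complete synodic months (8 × 29.5 = 236.00 d) plus 27.30 d.
The Moon has covered 27.30/29.5 of its cycle, so θ ≈ 360° × 27.30/29.5 = 333.2°.
With cos θ = 0.892, the lit fraction is (1 − 0.892)/2 ≈ 0.054, so 5%.

5%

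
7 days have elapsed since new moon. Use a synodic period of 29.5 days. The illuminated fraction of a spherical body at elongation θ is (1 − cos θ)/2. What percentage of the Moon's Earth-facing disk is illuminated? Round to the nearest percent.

Elongation θ = 360° × 7/29.5 ≈ 85.4°.
With cos θ = 0.080, the lit fraction is (1 − 0.080)/2 ≈ 0.460, so 46%.

46%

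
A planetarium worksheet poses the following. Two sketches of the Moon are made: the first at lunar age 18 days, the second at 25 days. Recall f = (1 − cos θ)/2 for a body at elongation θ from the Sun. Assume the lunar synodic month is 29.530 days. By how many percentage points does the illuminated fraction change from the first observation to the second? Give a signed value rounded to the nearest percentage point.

-67 pp

First observation: θ = 360°·18/29.530 = 219.4°, so f = 0.886.
Second observation: θ = 304.8°, f = 0.215.
Δf = 0.215 − 0.886 = -0.671, i.e. -67 pp.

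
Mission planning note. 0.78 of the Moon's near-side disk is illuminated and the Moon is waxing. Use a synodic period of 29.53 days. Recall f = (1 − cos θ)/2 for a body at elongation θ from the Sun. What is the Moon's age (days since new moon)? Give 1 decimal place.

10.2 days

From f = (1 − cos θ)/2: cos θ = 1 − 2×0.78 = -0.560; arccos → 124.1°.
Before full moon the principal value applies: θ = 124.1°.
That fraction of the synodic month is 124.1/360 × 29.53 d ≈ 10.18 d.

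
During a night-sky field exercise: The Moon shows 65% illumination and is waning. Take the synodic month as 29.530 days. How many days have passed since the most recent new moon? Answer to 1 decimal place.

From f = (1 − cos θ)/2: cos θ = 1 − 2×0.65 = -0.300; arccos → 107.5°.
Since the Moon is past full (waning), take the reflex angle: θ = 360° − 107.5° = 252.5°.
Age = 29.530 × 252.5°/360° ≈ 20.72 days.

20.7 days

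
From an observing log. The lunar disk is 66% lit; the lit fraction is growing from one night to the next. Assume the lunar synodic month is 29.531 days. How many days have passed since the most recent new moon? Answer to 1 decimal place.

Invert f = (1 − cos θ)/2 to get cos θ = 1 − 2(0.66) = -0.320, hence θ₀ = arccos -0.320 = 108.7°.
Waxing ⇒ before full, so θ = 108.7°.
Age = 29.531 × 108.7°/360° ≈ 8.91 days.

8.9 days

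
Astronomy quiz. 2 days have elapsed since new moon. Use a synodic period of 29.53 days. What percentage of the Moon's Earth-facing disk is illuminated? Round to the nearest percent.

Elongation θ = 360° × 2/29.53 ≈ 24.4°.
With cos θ = 0.911, the lit fraction is (1 − 0.911)/2 ≈ 0.045, so 4%.

4%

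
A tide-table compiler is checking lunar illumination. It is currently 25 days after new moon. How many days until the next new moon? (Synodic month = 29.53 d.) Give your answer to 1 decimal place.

The next new moon completes the synodic month: 29.53 − 25 = 4.530 days.

4.5 days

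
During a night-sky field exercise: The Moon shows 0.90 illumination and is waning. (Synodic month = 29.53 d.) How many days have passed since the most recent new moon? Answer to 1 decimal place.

cos θ = 1 − 2f = -0.800, giving a principal value of 143.1°.
Waning ⇒ past full, so θ = 360° − 143.1° = 216.9°.
Age = 29.53 × 216.9°/360° ≈ 17.79 days.

17.8 days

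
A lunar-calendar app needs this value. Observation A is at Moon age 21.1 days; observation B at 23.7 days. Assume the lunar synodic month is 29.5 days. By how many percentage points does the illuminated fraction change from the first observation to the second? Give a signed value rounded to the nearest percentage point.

-27 pp

First observation: θ = 360°·21.1/29.5 = 257.5°, so f = 0.608.
Second observation: θ = 289.2°, f = 0.335.
Δf = 0.335 − 0.608 = -0.273, i.e. -27 pp.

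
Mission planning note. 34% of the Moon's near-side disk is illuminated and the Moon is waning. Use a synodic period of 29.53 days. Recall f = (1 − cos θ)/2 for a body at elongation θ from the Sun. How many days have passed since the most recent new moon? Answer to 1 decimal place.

23.7 days

Invert f = (1 − cos θ)/2 to get cos θ = 1 − 2(0.34) = 0.320, hence θ₀ = arccos 0.320 = 71.3°.
A waning Moon lies in 180°–360°, so θ = 360° − 71.3° = 288.7°.
That fraction of the synodic month is 288.7/360 × 29.53 d ≈ 23.68 d.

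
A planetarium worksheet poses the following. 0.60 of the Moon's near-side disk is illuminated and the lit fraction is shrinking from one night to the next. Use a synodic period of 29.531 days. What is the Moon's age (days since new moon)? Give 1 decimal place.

21.2 days

Invert f = (1 − cos θ)/2 to get cos θ = 1 − 2(0.60) = -0.200, hence θ₀ = arccos -0.200 = 101.5°.
Since the Moon is past full (waning), take the reflex angle: θ = 360° − 101.5° = 258.5°.
That fraction of the synodic month is 258.5/360 × 29.531 d ≈ 21.20 d.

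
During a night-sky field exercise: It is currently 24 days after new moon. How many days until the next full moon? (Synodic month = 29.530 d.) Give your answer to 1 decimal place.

Full moon is 0.5 of the way through the cycle: age 0.5 × 29.530 = 14.765 d.
This lunation's full moon (14.765 d) has passed, so add one period: 44.295 − 24 = 20.295 days.

20.3 days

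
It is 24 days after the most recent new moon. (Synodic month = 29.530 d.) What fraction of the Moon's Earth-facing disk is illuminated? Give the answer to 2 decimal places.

The Moon has covered 24/29.530 of its cycle, so θ ≈ 360° × 24/29.530 = 292.6°.
With cos θ = 0.384, the lit fraction is (1 − 0.384)/2 ≈ 0.308.

0.31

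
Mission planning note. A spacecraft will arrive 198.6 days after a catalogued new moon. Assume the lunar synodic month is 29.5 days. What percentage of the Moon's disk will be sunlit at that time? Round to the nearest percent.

198.6/29.5 = 6.732 lunations, so 6 complete cycles and 21.60 d into the next.
The Moon has covered 21.60/29.5 of its cycle, so θ ≈ 360° × 21.60/29.5 = 263.6°.
With cos θ = (-0.112), the lit fraction is (1 − (-0.112))/2 ≈ 0.556, so 56%.

56%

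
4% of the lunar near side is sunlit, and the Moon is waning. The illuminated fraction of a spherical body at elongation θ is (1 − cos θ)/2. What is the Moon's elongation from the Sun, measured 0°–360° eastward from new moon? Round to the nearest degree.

337°

From f = (1 − cos θ)/2: cos θ = 1 − 2×0.04 = 0.920; arccos → 23.1°.
Since the Moon is past full (waning), take the reflex angle: θ = 360° − 23.1° = 336.9°.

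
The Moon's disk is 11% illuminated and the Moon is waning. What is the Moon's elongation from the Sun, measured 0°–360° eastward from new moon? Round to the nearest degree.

cos θ = 1 − 2f = 0.780, giving a principal value of 38.7°.
Waning ⇒ past full, so θ = 360° − 38.7° = 321.3°.

321°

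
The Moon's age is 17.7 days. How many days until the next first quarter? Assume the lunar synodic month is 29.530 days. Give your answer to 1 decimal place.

First quarter is 0.25 of the way through the cycle: age 0.25 × 29.530 = 7.383 d.
Already past this cycle's first quarter; the next is at 7.383 + 29.530 = 36.913 d, so 36.913 − 17.7 = 19.213 days.

19.2 days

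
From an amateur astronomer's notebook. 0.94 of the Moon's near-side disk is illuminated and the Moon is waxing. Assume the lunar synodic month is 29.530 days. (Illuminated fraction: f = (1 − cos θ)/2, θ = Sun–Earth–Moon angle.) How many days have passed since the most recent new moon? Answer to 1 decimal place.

12.4 days

cos θ = 1 − 2f = -0.880, giving a principal value of 151.6°.
Before full moon the principal value applies: θ = 151.6°.
Age = 29.530 × 151.6°/360° ≈ 12.44 days.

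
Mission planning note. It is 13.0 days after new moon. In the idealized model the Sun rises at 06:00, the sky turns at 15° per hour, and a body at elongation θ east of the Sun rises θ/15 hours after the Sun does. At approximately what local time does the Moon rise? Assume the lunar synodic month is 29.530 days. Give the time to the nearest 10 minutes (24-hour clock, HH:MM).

16:30

The Moon has covered 13.0/29.530 of its cycle, so θ ≈ 360° × 13.0/29.530 = 158.5°.
The Moon trails the Sun by θ/15 = 158.5/15 ≈ 10.57 hours.
06:00 + 10.566 h ≈ 16:34 → 16:30 to the nearest ten minutes.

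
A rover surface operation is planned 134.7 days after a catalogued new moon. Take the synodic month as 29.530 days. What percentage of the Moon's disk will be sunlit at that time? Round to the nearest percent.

96%

Reduce mod P: 134.7 − 4×29.530 = 16.58 d into the current lunation.
Phase angle: θ = 360°·(16.58 d)/(29.530 d) = 202.1°.
cos 202.1° = (-0.926), so f = (1 − (-0.926))/2 = 0.963, so 96%.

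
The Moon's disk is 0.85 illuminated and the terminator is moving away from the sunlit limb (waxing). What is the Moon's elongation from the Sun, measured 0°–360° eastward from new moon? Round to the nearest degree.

134°

Invert f = (1 − cos θ)/2 to get cos θ = 1 − 2(0.85) = -0.700, hence θ₀ = arccos -0.700 = 134.4°.
Waxing ⇒ before full, so θ = 134.4°.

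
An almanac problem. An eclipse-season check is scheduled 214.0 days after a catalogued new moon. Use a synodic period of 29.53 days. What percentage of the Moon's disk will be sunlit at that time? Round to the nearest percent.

214.0/29.53 = 7.247 lunations, so 7 complete cycles and 7.29 d into the next.
Phase angle: θ = 360°·(7.29 d)/(29.53 d) = 88.9°.
With cos θ = 0.020, the lit fraction is (1 − 0.020)/2 ≈ 0.490, so 49%.

49%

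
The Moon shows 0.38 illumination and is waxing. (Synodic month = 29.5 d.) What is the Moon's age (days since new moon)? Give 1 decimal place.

6.2 days

Invert f = (1 − cos θ)/2 to get cos θ = 1 − 2(0.38) = 0.240, hence θ₀ = arccos 0.240 = 76.1°.
The Moon is waxing (0°–180°), so θ = 76.1° directly.
At 360°/29.5 d per day, 76.1° corresponds to 6.24 days.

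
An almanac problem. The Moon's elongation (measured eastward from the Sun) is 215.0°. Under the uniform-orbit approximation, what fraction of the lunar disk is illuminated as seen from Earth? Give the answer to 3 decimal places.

f = (1 − cos 215.0°)/2 = (1 − (-0.819))/2 ≈ 0.910.

0.910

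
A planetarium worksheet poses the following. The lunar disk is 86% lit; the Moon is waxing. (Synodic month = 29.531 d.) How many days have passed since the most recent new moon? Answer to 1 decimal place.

Invert f = (1 − cos θ)/2 to get cos θ = 1 − 2(0.86) = -0.720, hence θ₀ = arccos -0.720 = 136.1°.
The Moon is waxing (0°–180°), so θ = 136.1° directly.
Age = 29.531 × 136.1°/360° ≈ 11.16 days.

11.2 days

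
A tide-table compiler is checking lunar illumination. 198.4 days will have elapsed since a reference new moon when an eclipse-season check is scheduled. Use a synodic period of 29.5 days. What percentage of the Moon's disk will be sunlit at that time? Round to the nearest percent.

198.4 d spans 6 complete synodic months (6 × 29.5 = 177.00 d) plus 21.40 d.
Elongation θ = 360° × 21.40/29.5 ≈ 261.2°.
With cos θ = (-0.154), the lit fraction is (1 − (-0.154))/2 ≈ 0.577, so 58%.

58%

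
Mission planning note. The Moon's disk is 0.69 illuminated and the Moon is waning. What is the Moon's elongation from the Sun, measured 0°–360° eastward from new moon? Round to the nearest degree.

248°

From f = (1 − cos θ)/2: cos θ = 1 − 2×0.69 = -0.380; arccos → 112.3°.
Waning ⇒ past full, so θ = 360° − 112.3° = 247.7°.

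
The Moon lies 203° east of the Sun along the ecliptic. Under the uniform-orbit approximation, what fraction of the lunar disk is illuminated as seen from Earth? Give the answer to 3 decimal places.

cos 203° = (-0.921), so f = (1 − (-0.921))/2 = 0.960.

0.960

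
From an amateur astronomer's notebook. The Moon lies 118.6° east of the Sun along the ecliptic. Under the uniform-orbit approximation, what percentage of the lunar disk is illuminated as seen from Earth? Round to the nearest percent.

Half-versine of 118.6°: (1 − (-0.479))/2 = 0.739, i.e. 74%.

74%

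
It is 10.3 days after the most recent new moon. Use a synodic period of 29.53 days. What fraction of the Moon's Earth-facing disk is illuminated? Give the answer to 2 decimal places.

The Moon has covered 10.3/29.53 of its cycle, so θ ≈ 360° × 10.3/29.53 = 125.6°.
cos 125.6° = (-0.582), so f = (1 − (-0.582))/2 = 0.791.

0.79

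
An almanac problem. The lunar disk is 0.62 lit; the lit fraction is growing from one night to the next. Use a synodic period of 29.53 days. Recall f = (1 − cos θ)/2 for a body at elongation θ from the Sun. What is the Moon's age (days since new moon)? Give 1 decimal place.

8.5 days

cos θ = 1 − 2f = -0.240, giving a principal value of 103.9°.
Waxing ⇒ before full, so θ = 103.9°.
At 360°/29.53 d per day, 103.9° corresponds to 8.52 days.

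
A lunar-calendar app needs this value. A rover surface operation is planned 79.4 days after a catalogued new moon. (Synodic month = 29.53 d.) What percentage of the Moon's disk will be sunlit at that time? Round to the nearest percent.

79.4/29.53 = 2.689 lunations, so 2 complete cycles and 20.34 d into the next.
Elongation θ = 360° × 20.34/29.53 ≈ 248.0°.
cos 248.0° = (-0.375), so f = (1 − (-0.375))/2 = 0.688, so 69%.

69%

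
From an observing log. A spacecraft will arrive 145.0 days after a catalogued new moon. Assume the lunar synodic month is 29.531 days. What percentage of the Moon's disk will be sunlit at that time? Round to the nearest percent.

145.0 d spans 4 complete synodic months (4 × 29.531 = 118.12 d) plus 26.88 d.
Elongation θ = 360° × 26.88/29.531 ≈ 327.6°.
cos 327.6° = 0.845, so f = (1 − 0.845)/2 = 0.078, so 8%.

8%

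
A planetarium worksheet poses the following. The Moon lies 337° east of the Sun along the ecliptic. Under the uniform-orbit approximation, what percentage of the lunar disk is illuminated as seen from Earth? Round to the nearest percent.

f = (1 − cos 337°)/2 = (1 − 0.921)/2 ≈ 0.040, i.e. 4%.

4%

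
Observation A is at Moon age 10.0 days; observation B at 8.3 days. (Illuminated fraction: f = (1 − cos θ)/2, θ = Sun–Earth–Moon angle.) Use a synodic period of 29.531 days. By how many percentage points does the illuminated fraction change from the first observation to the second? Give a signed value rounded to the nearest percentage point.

θ₁ = 360° × 10.0/29.531 = 121.9°, f₁ = (1 − cos θ₁)/2 = 0.764.
θ₂ = 360° × 8.3/29.531 = 101.2°, f₂ = (1 − cos θ₂)/2 = 0.597.
Change = f₂ − f₁ = -0.167 → -17 percentage points.

-17 percentage points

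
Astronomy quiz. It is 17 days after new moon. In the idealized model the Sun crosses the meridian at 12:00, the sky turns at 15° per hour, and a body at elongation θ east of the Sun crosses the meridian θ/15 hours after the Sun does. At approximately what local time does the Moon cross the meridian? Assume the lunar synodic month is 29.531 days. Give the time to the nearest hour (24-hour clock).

The Moon has covered 17/29.531 of its cycle, so θ ≈ 360° × 17/29.531 = 207.2°.
At 15° of sky rotation per hour, 207.2° corresponds to a 13.82 h lag.
12:00 + 13.82 h ≈ 01:49 → 02:00 to the nearest hour.

02:00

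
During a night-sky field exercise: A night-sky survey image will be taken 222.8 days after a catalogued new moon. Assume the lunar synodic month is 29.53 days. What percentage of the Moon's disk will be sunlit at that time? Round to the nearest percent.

222.8/29.53 = 7.545 lunations, so 7 complete cycles and 16.09 d into the next.
The Moon has covered 16.09/29.53 of its cycle, so θ ≈ 360° × 16.09/29.53 = 196.2°.
With cos θ = (-0.961), the lit fraction is (1 − (-0.961))/2 ≈ 0.980, so 98%.

98%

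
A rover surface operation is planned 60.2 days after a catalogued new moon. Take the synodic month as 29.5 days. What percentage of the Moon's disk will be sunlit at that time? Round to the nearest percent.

60.2/29.5 = 2.041 lunations, so 2 complete cycles and 1.20 d into the next.
Phase angle: θ = 360°·(1.20 d)/(29.5 d) = 14.6°.
Illuminated fraction = (1 − cos 14.6°)/2 = (1 − 0.968)/2 ≈ 0.016, so 2%.

2%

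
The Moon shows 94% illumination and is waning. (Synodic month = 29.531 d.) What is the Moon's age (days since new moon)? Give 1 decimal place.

From f = (1 − cos θ)/2: cos θ = 1 − 2×0.94 = -0.880; arccos → 151.6°.
A waning Moon lies in 180°–360°, so θ = 360° − 151.6° = 208.4°.
That fraction of the synodic month is 208.4/360 × 29.531 d ≈ 17.09 d.

17.1 days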